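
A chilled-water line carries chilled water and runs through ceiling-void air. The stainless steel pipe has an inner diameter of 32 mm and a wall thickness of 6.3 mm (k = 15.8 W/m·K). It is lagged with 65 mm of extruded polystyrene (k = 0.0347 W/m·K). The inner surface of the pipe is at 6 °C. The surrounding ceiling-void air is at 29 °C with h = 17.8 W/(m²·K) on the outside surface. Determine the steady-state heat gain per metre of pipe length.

Treating each annulus and film as a series resistance:
R_stainless steel pipe wall = ln(22.3/16)/(2π×15.8×1) = 0.003344 K/W
R_extruded polystyrene = ln(87.3/22.3)/(2π×0.0347×1) = 6.26 K/W
R_outer film = 1/(h_o·2πr_oL) = 1/(17.8×2π×0.0873×1) = 0.1024 K/W
R_total = 6.365 K/W
Q = ΔT/R_total = 23/6.365

q′ ≈ 3.61 W/m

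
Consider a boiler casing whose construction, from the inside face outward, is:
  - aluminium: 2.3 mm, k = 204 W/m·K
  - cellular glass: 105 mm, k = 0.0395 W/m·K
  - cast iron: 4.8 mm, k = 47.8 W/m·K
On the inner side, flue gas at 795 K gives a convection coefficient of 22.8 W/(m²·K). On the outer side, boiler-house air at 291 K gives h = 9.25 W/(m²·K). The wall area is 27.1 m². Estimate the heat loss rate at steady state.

Q ≈ 4860 W

Series thermal resistances:
R_inner film = 1/(h_i·A) = 1/(22.8×27.1) = 0.001618 K/W
R_aluminium = L/(kA) = 0.0023/(204×27.1) = 4.16×10^-7 K/W
R_cellular glass = L/(kA) = 0.105/(0.0395×27.1) = 0.09809 K/W
R_cast iron = L/(kA) = 0.0048/(47.8×27.1) = 3.705×10^-6 K/W
R_outer film = 1/(h_o·A) = 1/(9.25×27.1) = 0.003989 K/W
R_total = 0.1037 K/W
Q = ΔT / R_total = 504 / 0.1037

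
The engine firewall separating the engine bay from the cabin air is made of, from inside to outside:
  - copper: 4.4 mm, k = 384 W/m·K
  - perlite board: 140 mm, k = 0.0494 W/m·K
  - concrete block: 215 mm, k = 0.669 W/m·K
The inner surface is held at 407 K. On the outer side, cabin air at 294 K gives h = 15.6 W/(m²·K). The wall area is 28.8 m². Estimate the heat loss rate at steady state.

Series thermal resistances:
R_copper = L/(kA) = 0.0044/(384×28.8) = 3.979×10^-7 K/W
R_perlite board = L/(kA) = 0.14/(0.0494×28.8) = 0.0984 K/W
R_concrete block = L/(kA) = 0.215/(0.669×28.8) = 0.01116 K/W
R_outer film = 1/(h_o·A) = 1/(15.6×28.8) = 0.002226 K/W
R_total = 0.1118 K/W
Q = ΔT / R_total = 113 / 0.1118

Q ≈ 1010 W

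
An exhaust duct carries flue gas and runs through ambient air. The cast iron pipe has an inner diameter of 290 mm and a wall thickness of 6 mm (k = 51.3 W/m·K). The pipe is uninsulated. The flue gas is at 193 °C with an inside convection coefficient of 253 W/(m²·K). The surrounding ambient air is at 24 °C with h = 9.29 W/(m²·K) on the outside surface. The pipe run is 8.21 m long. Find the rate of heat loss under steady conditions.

Treating each annulus and film as a series resistance:
R_inner film = 1/(h_i·2πr₁L) = 1/(253×2π×0.145×8.21) = 5.284×10^-4 K/W
R_cast iron pipe wall = ln(151/145)/(2π×51.3×8.21) = 1.532×10^-5 K/W
R_outer film = 1/(h_o·2πr_oL) = 1/(9.29×2π×0.151×8.21) = 0.01382 K/W
R_total = 0.01436 K/W
Q = ΔT/R_total = 169/0.01436

Q ≈ 11800 W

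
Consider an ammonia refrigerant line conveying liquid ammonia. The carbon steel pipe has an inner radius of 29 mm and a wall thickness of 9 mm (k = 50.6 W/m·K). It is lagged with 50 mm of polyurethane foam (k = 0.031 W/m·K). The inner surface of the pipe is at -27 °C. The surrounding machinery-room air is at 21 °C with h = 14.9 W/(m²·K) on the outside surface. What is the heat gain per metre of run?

q′ ≈ 10.8 W/m

Per-layer cylindrical resistances, series-summed:
R_carbon steel pipe wall = ln(38/29)/(2π×50.6×1) = 8.502×10^-4 K/W
R_polyurethane foam = ln(88/38)/(2π×0.031×1) = 4.311 K/W
R_outer film = 1/(h_o·2πr_oL) = 1/(14.9×2π×0.088×1) = 0.1214 K/W
R_total = 4.434 K/W
Q = ΔT/R_total = 48/4.434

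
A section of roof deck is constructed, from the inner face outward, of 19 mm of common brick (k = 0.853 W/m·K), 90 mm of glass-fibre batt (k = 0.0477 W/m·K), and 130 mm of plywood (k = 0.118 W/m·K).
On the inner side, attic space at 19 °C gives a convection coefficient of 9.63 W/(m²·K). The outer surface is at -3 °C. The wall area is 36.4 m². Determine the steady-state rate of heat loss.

Q ≈ 257 W

Using the resistance-network approach (series):
R_inner film = 1/(h_i·A) = 1/(9.63×36.4) = 0.002853 K/W
R_common brick = L/(kA) = 0.019/(0.853×36.4) = 6.119×10^-4 K/W
R_glass-fibre batt = L/(kA) = 0.09/(0.0477×36.4) = 0.05183 K/W
R_plywood = L/(kA) = 0.13/(0.118×36.4) = 0.03027 K/W
R_total = 0.08557 K/W
Q = ΔT / R_total = 22 / 0.08557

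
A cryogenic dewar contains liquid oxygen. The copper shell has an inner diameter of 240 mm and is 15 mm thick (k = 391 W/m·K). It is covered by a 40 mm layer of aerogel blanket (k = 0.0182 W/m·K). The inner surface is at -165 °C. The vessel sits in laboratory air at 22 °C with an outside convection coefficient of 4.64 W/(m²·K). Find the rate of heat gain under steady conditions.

For a spherical shell R = (1/r₁ − 1/r₂)/(4πk); film R = 1/(h·4πr²). In series:
R_copper shell = (1/0.12 − 1/0.135)/(4π×391) = 1.884×10^-4 K/W
R_aerogel blanket = (1/0.135 − 1/0.175)/(4π×0.0182) = 7.403 K/W
R_outer film = 1/(h·4πr_o²) = 1/(4.64×4π×0.175²) = 0.56 K/W
R_total = 7.963 K/W
Q = ΔT/R_total = 187/7.963

Q ≈ 23.5 W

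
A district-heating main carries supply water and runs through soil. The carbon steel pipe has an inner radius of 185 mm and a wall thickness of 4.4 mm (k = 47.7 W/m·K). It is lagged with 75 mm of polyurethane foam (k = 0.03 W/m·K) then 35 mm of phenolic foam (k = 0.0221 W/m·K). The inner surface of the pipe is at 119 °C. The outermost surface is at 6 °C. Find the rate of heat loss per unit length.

Cylindrical conduction, so R = ln(r₂/r₁)/(2πkL) per layer, in series:
R_carbon steel pipe wall = ln(189.4/185)/(2π×47.7×1) = 7.843×10^-5 K/W
R_polyurethane foam = ln(264.4/189.4)/(2π×0.03×1) = 1.77 K/W
R_phenolic foam = ln(299.4/264.4)/(2π×0.0221×1) = 0.8953 K/W
R_total = 2.665 K/W
Q = ΔT/R_total = 113/2.665

q′ ≈ 42.4 W/m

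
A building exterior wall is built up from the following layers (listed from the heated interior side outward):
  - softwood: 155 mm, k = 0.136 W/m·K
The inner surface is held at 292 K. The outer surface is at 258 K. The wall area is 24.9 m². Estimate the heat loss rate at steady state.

Q ≈ 743 W

Model the wall as resistances in series:
R_softwood = L/(kA) = 0.155/(0.136×24.9) = 0.04577 K/W
R_total = 0.04577 K/W
Q = ΔT / R_total = 34 / 0.04577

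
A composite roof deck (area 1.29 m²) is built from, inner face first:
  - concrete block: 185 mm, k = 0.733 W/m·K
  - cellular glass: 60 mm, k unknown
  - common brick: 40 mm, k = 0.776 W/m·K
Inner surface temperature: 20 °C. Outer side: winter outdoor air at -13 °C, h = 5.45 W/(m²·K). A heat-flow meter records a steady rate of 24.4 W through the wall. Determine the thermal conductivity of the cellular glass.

k ≈ 0.0477 W/(m·K)

Thermal resistances in series:
R_concrete block = L/(kA) = 0.185/(0.733×1.29) = 0.1956 K/W
R_common brick = L/(kA) = 0.04/(0.776×1.29) = 0.03996 K/W
R_outer film = 1/(h_o·A) = 1/(5.45×1.29) = 0.1422 K/W
Sum of known resistances R_other = 0.3778 K/W
Total R = ΔT/Q = 33/24.4 = 1.352 K/W
R_cellular glass = R_total − R_other = 0.9746 K/W
k = L/(R·A) = 0.06/(0.9746×1.29)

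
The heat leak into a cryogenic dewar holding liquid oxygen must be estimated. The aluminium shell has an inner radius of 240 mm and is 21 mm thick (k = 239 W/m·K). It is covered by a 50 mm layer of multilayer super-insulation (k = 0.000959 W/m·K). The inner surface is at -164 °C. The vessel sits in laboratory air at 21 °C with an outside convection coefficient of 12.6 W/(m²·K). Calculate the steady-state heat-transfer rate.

For a spherical shell R = (1/r₁ − 1/r₂)/(4πk); film R = 1/(h·4πr²). In series:
R_aluminium shell = (1/0.24 − 1/0.261)/(4π×239) = 1.116×10^-4 K/W
R_multilayer super-insulation = (1/0.261 − 1/0.311)/(4π×0.000959) = 51.11 K/W
R_outer film = 1/(h·4πr_o²) = 1/(12.6×4π×0.311²) = 0.0653 K/W
R_total = 51.18 K/W
Q = ΔT/R_total = 185/51.18

Q ≈ 3.61 W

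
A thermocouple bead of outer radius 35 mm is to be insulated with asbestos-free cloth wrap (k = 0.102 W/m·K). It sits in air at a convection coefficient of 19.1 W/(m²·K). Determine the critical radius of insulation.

For a sphere r_cr = 2k/h = 2×0.102/19.1
r_cr = 10.7 mm; since the bare radius (35 mm) is above r_cr, any added insulation will reduce heat loss.

r_cr ≈ 10.7 mm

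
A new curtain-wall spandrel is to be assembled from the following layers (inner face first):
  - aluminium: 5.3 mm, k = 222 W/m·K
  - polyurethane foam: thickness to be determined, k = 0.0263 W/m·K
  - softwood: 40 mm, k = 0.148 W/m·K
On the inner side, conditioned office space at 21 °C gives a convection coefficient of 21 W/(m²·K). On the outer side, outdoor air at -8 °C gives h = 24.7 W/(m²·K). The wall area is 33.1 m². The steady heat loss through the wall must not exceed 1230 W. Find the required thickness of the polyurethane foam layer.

L ≈ 11.1 mm

Using the resistance-network approach (series):
R_inner film = 1/(h_i·A) = 1/(21×33.1) = 0.001439 K/W
R_aluminium = L/(kA) = 0.0053/(222×33.1) = 7.213×10^-7 K/W
R_softwood = L/(kA) = 0.04/(0.148×33.1) = 0.008165 K/W
R_outer film = 1/(h_o·A) = 1/(24.7×33.1) = 0.001223 K/W
Sum of the known resistances R_other = 0.01083 K/W
Required total resistance R_tot = ΔT/Q_allow = 29/1230 = 0.02358 K/W
R_polyurethane foam = R_tot − R_other = 0.01275 K/W
L = R·k·A = 0.01275×0.0263×33.1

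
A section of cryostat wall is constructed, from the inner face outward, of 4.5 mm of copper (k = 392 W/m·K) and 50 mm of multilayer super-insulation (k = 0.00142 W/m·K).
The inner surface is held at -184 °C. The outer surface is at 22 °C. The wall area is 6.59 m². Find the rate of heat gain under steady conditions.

Q ≈ 38.6 W

Thermal resistances in series:
R_copper = L/(kA) = 0.0045/(392×6.59) = 1.742×10^-6 K/W
R_multilayer super-insulation = L/(kA) = 0.05/(0.00142×6.59) = 5.343 K/W
R_total = 5.343 K/W
Q = ΔT / R_total = 206 / 5.343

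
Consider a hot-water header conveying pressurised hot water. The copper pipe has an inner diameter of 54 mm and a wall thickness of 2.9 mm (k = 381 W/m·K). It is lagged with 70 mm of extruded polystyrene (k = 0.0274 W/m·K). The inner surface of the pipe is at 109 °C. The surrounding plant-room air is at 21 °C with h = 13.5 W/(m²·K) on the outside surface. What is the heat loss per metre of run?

q′ ≈ 12.4 W/m

Per-layer cylindrical resistances, series-summed:
R_copper pipe wall = ln(29.9/27)/(2π×381×1) = 4.262×10^-5 K/W
R_extruded polystyrene = ln(99.9/29.9)/(2π×0.0274×1) = 7.007 K/W
R_outer film = 1/(h_o·2πr_oL) = 1/(13.5×2π×0.0999×1) = 0.118 K/W
R_total = 7.125 K/W
Q = ΔT/R_total = 88/7.125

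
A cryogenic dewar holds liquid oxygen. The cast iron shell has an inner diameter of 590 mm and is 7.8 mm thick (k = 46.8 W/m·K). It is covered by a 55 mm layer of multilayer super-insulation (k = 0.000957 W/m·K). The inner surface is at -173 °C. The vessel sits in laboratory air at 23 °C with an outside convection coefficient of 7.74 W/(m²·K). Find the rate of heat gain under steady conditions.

Q ≈ 4.63 W

Each spherical layer contributes R = (1/r_i − 1/r_o)/(4πk):
R_cast iron shell = (1/0.295 − 1/0.3028)/(4π×46.8) = 1.485×10^-4 K/W
R_multilayer super-insulation = (1/0.3028 − 1/0.3578)/(4π×0.000957) = 42.21 K/W
R_outer film = 1/(h·4πr_o²) = 1/(7.74×4π×0.3578²) = 0.08031 K/W
R_total = 42.29 K/W
Q = ΔT/R_total = 196/42.29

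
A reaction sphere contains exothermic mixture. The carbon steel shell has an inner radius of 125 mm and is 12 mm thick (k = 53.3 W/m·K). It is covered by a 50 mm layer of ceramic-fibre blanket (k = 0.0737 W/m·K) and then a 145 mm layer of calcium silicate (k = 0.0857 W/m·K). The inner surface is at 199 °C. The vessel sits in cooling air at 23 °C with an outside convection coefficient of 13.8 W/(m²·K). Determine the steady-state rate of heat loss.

Each spherical layer contributes R = (1/r_i − 1/r_o)/(4πk):
R_carbon steel shell = (1/0.125 − 1/0.137)/(4π×53.3) = 0.001046 K/W
R_ceramic-fibre blanket = (1/0.137 − 1/0.187)/(4π×0.0737) = 2.107 K/W
R_calcium silicate = (1/0.187 − 1/0.332)/(4π×0.0857) = 2.169 K/W
R_outer film = 1/(h·4πr_o²) = 1/(13.8×4π×0.332²) = 0.05232 K/W
R_total = 4.329 K/W
Q = ΔT/R_total = 176/4.329

Q ≈ 40.7 W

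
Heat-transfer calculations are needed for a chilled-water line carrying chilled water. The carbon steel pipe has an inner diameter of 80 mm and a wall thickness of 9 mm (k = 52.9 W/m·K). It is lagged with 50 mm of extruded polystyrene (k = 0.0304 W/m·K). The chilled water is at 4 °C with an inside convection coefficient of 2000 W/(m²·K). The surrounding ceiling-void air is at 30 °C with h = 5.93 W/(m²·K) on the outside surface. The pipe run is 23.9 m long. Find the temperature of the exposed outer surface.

Treating each annulus and film as a series resistance:
R_inner film = 1/(h_i·2πr₁L) = 1/(2000×2π×0.04×23.9) = 8.324×10^-5 K/W
R_carbon steel pipe wall = ln(49/40)/(2π×52.9×23.9) = 2.555×10^-5 K/W
R_extruded polystyrene = ln(99/49)/(2π×0.0304×23.9) = 0.1541 K/W
R_outer film = 1/(h_o·2πr_oL) = 1/(5.93×2π×0.099×23.9) = 0.01134 K/W
R_total = 0.1655 K/W
Q = ΔT/R_total = 26/0.1655
Q = 157 W
T_interface = T_inner + Q·ΣR(inner→interface) = 4 + 157×0.1542

T ≈ 28.2 °C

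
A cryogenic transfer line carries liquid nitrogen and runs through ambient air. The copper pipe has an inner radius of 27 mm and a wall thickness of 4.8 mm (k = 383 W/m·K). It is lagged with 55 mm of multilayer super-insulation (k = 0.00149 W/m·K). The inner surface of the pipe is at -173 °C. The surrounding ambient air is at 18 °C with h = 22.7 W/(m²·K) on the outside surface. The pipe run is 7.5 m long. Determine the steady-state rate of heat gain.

Radial resistances (cylindrical: R_cond = ln(r_o/r_i)/(2πkL), R_conv = 1/(h·2πrL)):
R_copper pipe wall = ln(31.8/27)/(2π×383×7.5) = 9.066×10^-6 K/W
R_multilayer super-insulation = ln(86.8/31.8)/(2π×0.00149×7.5) = 14.3 K/W
R_outer film = 1/(h_o·2πr_oL) = 1/(22.7×2π×0.0868×7.5) = 0.01077 K/W
R_total = 14.31 K/W
Q = ΔT/R_total = 191/14.31

Q ≈ 13.3 W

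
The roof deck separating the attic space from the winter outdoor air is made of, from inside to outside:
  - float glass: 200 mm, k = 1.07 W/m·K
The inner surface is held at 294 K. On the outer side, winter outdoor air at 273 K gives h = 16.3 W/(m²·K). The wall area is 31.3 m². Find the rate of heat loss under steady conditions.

Treating each layer as a thermal resistance in series:
R_float glass = L/(kA) = 0.2/(1.07×31.3) = 0.005972 K/W
R_outer film = 1/(h_o·A) = 1/(16.3×31.3) = 0.00196 K/W
R_total = 0.007932 K/W
Q = ΔT / R_total = 21 / 0.007932

Q ≈ 2650 W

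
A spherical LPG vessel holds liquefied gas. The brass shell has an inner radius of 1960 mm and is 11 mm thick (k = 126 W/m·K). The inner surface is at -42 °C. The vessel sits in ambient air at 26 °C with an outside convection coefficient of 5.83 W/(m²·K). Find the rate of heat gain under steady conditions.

Spherical conduction: R = (1/r_in − 1/r_out)/(4πk) per layer; series-sum.
R_brass shell = (1/1.96 − 1/1.971)/(4π×126) = 1.798×10^-6 K/W
R_outer film = 1/(h·4πr_o²) = 1/(5.83×4π×1.971²) = 0.003514 K/W
R_total = 0.003515 K/W
Q = ΔT/R_total = 68/0.003515

Q ≈ 19300 W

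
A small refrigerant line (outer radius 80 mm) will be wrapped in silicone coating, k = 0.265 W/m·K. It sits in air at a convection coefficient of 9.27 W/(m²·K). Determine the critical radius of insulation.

For a cylinder r_cr = k/h = 0.265/9.27
r_cr = 28.6 mm; since the bare radius (80 mm) is above r_cr, any added insulation will reduce heat loss.

r_cr ≈ 28.6 mm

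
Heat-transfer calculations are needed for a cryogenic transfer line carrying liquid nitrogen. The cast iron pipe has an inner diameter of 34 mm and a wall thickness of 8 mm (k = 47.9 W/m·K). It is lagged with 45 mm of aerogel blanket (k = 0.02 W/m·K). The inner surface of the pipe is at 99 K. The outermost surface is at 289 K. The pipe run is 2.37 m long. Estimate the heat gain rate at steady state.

Radial resistances (cylindrical: R_cond = ln(r_o/r_i)/(2πkL), R_conv = 1/(h·2πrL)):
R_cast iron pipe wall = ln(25/17)/(2π×47.9×2.37) = 5.407×10^-4 K/W
R_aerogel blanket = ln(70/25)/(2π×0.02×2.37) = 3.457 K/W
R_total = 3.458 K/W
Q = ΔT/R_total = 190/3.458

Q ≈ 54.9 W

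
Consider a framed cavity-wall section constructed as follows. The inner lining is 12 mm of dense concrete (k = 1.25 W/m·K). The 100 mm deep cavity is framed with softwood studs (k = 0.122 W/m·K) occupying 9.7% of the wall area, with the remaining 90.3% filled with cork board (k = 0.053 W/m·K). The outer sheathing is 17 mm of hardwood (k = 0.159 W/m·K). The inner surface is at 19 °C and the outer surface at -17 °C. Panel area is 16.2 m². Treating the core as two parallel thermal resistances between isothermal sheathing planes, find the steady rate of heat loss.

Q ≈ 325 W

Sheathing layers in series; stud and cavity paths in parallel between them.
R_inner = 0.012/(1.25×16.2) = 5.926×10^-4 K/W
R_stud  = 0.1/(0.122×0.097×16.2) = 0.5216 K/W
R_cav   = 0.1/(0.053×0.903×16.2) = 0.129 K/W
1/R_core = 1/R_stud + 1/R_cav → R_core = 0.1034 K/W
R_outer = 0.017/(0.159×16.2) = 0.0066 K/W
R_total = 0.1106 K/W
Q = ΔT/R_total = 36/0.1106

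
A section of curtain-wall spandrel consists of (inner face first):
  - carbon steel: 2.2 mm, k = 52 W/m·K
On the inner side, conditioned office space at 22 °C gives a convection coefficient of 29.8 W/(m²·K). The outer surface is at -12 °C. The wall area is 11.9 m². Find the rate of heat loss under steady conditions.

Q ≈ 12000 W

Using the resistance-network approach (series):
R_inner film = 1/(h_i·A) = 1/(29.8×11.9) = 0.00282 K/W
R_carbon steel = L/(kA) = 0.0022/(52×11.9) = 3.555×10^-6 K/W
R_total = 0.002823 K/W
Q = ΔT / R_total = 34 / 0.002823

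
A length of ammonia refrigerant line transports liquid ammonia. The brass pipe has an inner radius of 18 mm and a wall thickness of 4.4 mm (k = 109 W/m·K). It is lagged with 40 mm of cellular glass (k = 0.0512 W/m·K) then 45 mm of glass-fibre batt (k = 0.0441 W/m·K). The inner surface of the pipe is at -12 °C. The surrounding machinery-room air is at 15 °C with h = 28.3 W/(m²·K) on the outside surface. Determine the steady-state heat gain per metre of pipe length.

For a radial system each layer contributes R = ln(r_out/r_in)/(2πkL); films add R = 1/(hA).
R_brass pipe wall = ln(22.4/18)/(2π×109×1) = 3.193×10^-4 K/W
R_cellular glass = ln(62.4/22.4)/(2π×0.0512×1) = 3.185 K/W
R_glass-fibre batt = ln(107.4/62.4)/(2π×0.0441×1) = 1.96 K/W
R_outer film = 1/(h_o·2πr_oL) = 1/(28.3×2π×0.1074×1) = 0.05236 K/W
R_total = 5.197 K/W
Q = ΔT/R_total = 27/5.197

q′ ≈ 5.2 W/m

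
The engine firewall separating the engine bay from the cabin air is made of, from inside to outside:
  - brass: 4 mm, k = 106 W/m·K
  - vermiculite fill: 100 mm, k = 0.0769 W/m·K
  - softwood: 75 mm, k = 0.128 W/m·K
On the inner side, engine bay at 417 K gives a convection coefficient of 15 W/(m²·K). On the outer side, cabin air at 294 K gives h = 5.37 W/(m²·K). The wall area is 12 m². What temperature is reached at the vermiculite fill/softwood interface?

Thermal resistances in series:
R_inner film = 1/(h_i·A) = 1/(15×12) = 0.005556 K/W
R_brass = L/(kA) = 0.004/(106×12) = 3.145×10^-6 K/W
R_vermiculite fill = L/(kA) = 0.1/(0.0769×12) = 0.1084 K/W
R_softwood = L/(kA) = 0.075/(0.128×12) = 0.04883 K/W
R_outer film = 1/(h_o·A) = 1/(5.37×12) = 0.01552 K/W
R_total = 0.1783 K/W;  Q = ΔT/R_total = 123/0.1783 = 690 W
T_interface = T_inner − Q·ΣR(inner→interface) = 417 − 690×0.1139

T ≈ 338 K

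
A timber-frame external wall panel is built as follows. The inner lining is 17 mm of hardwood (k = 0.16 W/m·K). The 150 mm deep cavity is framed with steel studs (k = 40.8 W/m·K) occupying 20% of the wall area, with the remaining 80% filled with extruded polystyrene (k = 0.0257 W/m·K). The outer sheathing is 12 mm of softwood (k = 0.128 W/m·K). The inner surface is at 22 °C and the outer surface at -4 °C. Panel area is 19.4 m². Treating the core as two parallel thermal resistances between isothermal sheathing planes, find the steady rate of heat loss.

Q ≈ 2310 W

Sheathing layers in series; stud and cavity paths in parallel between them.
R_inner = 0.017/(0.16×19.4) = 0.005477 K/W
R_stud  = 0.15/(40.8×0.2×19.4) = 9.475×10^-4 K/W
R_cav   = 0.15/(0.0257×0.8×19.4) = 0.3761 K/W
1/R_core = 1/R_stud + 1/R_cav → R_core = 9.452×10^-4 K/W
R_outer = 0.012/(0.128×19.4) = 0.004832 K/W
R_total = 0.01125 K/W
Q = ΔT/R_total = 26/0.01125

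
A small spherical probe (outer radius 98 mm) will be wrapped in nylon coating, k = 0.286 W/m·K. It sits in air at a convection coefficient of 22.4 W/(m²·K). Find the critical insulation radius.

For a sphere r_cr = 2k/h = 2×0.286/22.4
r_cr = 25.5 mm; since the bare radius (98 mm) is above r_cr, any added insulation will reduce heat loss.

r_cr ≈ 25.5 mm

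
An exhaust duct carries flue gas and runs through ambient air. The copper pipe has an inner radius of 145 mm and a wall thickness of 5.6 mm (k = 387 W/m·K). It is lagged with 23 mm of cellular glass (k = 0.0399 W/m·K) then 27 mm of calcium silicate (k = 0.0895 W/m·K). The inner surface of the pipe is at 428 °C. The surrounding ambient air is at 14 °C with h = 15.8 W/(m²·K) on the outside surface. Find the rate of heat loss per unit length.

q′ ≈ 474 W/m

Treating each annulus and film as a series resistance:
R_copper pipe wall = ln(150.6/145)/(2π×387×1) = 1.558×10^-5 K/W
R_cellular glass = ln(173.6/150.6)/(2π×0.0399×1) = 0.5669 K/W
R_calcium silicate = ln(200.6/173.6)/(2π×0.0895×1) = 0.2571 K/W
R_outer film = 1/(h_o·2πr_oL) = 1/(15.8×2π×0.2006×1) = 0.05021 K/W
R_total = 0.8742 K/W
Q = ΔT/R_total = 414/0.8742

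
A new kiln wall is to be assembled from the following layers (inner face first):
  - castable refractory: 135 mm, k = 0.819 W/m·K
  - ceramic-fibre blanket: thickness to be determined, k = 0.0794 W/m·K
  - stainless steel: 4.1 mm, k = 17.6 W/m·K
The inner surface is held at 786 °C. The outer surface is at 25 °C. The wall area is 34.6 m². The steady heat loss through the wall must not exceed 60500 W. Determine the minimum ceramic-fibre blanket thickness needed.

Thermal resistances in series:
R_castable refractory = L/(kA) = 0.135/(0.819×34.6) = 0.004764 K/W
R_stainless steel = L/(kA) = 0.0041/(17.6×34.6) = 6.733×10^-6 K/W
Sum of the known resistances R_other = 0.004771 K/W
Required total resistance R_tot = ΔT/Q_allow = 761/60500 = 0.01258 K/W
R_ceramic-fibre blanket = R_tot − R_other = 0.007808 K/W
L = R·k·A = 0.007808×0.0794×34.6

L ≈ 21.4 mm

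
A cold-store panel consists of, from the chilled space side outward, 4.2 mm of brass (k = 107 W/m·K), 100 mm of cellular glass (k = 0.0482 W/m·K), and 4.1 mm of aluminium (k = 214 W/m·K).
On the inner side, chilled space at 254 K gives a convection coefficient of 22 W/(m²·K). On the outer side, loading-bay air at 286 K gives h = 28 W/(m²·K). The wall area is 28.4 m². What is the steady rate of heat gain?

Using the resistance-network approach (series):
R_inner film = 1/(h_i·A) = 1/(22×28.4) = 0.001601 K/W
R_brass = L/(kA) = 0.0042/(107×28.4) = 1.382×10^-6 K/W
R_cellular glass = L/(kA) = 0.1/(0.0482×28.4) = 0.07305 K/W
R_aluminium = L/(kA) = 0.0041/(214×28.4) = 6.746×10^-7 K/W
R_outer film = 1/(h_o·A) = 1/(28×28.4) = 0.001258 K/W
R_total = 0.07591 K/W
Q = ΔT / R_total = 32 / 0.07591

Q ≈ 422 W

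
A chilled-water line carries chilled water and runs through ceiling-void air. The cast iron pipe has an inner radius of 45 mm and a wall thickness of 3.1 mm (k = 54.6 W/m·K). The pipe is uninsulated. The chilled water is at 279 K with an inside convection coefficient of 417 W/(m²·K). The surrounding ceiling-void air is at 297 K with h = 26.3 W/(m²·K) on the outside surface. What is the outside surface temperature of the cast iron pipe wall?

T ≈ 280 K

Treating each annulus and film as a series resistance:
R_inner film = 1/(h_i·2πr₁L) = 1/(417×2π×0.045×1) = 0.008481 K/W
R_cast iron pipe wall = ln(48.1/45)/(2π×54.6×1) = 1.942×10^-4 K/W
R_outer film = 1/(h_o·2πr_oL) = 1/(26.3×2π×0.0481×1) = 0.1258 K/W
R_total = 0.1345 K/W
Q = ΔT/R_total = 18/0.1345
Q = 134 W/m
T_interface = T_inner + Q·ΣR(inner→interface) = 279 + 134×0.008676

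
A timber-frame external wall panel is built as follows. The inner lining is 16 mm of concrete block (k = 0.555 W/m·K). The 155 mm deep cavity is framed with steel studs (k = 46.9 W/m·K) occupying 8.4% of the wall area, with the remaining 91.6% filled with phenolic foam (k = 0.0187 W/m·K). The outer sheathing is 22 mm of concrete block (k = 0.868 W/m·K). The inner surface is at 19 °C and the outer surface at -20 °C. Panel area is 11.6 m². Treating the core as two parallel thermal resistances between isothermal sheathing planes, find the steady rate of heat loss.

Sheathing layers in series; stud and cavity paths in parallel between them.
R_inner = 0.016/(0.555×11.6) = 0.002485 K/W
R_stud  = 0.155/(46.9×0.084×11.6) = 0.003392 K/W
R_cav   = 0.155/(0.0187×0.916×11.6) = 0.7801 K/W
1/R_core = 1/R_stud + 1/R_cav → R_core = 0.003377 K/W
R_outer = 0.022/(0.868×11.6) = 0.002185 K/W
R_total = 0.008047 K/W
Q = ΔT/R_total = 39/0.008047

Q ≈ 4850 W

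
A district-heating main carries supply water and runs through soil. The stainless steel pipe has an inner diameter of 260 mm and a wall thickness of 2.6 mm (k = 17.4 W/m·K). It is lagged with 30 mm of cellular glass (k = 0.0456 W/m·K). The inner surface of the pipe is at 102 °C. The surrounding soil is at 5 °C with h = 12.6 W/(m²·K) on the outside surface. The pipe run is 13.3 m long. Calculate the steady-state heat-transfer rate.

Q ≈ 1630 W

For a radial system each layer contributes R = ln(r_out/r_in)/(2πkL); films add R = 1/(hA).
R_stainless steel pipe wall = ln(132.6/130)/(2π×17.4×13.3) = 1.362×10^-5 K/W
R_cellular glass = ln(162.6/132.6)/(2π×0.0456×13.3) = 0.05352 K/W
R_outer film = 1/(h_o·2πr_oL) = 1/(12.6×2π×0.1626×13.3) = 0.005841 K/W
R_total = 0.05938 K/W
Q = ΔT/R_total = 97/0.05938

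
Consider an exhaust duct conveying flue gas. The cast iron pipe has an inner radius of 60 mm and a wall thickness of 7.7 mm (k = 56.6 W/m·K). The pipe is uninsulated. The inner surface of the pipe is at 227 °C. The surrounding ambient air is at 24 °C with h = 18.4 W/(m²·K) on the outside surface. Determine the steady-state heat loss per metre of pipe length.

Radial resistances (cylindrical: R_cond = ln(r_o/r_i)/(2πkL), R_conv = 1/(h·2πrL)):
R_cast iron pipe wall = ln(67.7/60)/(2π×56.6×1) = 3.395×10^-4 K/W
R_outer film = 1/(h_o·2πr_oL) = 1/(18.4×2π×0.0677×1) = 0.1278 K/W
R_total = 0.1281 K/W
Q = ΔT/R_total = 203/0.1281

q′ ≈ 1580 W/m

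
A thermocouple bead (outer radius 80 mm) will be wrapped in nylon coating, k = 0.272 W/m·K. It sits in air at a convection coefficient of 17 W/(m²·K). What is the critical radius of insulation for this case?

For a sphere r_cr = 2k/h = 2×0.272/17
r_cr = 32 mm; since the bare radius (80 mm) is above r_cr, any added insulation will reduce heat loss.

r_cr ≈ 32 mm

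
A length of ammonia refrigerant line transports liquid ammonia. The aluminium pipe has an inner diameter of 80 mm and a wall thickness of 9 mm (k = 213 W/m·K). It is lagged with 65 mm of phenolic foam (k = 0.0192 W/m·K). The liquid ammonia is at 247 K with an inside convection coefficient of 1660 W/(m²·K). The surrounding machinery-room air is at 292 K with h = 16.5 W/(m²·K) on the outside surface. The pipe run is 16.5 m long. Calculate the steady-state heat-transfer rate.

Cylindrical conduction, so R = ln(r₂/r₁)/(2πkL) per layer, in series:
R_inner film = 1/(h_i·2πr₁L) = 1/(1660×2π×0.04×16.5) = 1.453×10^-4 K/W
R_aluminium pipe wall = ln(49/40)/(2π×213×16.5) = 9.19×10^-6 K/W
R_phenolic foam = ln(114/49)/(2π×0.0192×16.5) = 0.4242 K/W
R_outer film = 1/(h_o·2πr_oL) = 1/(16.5×2π×0.114×16.5) = 0.005128 K/W
R_total = 0.4295 K/W
Q = ΔT/R_total = 45/0.4295

Q ≈ 105 W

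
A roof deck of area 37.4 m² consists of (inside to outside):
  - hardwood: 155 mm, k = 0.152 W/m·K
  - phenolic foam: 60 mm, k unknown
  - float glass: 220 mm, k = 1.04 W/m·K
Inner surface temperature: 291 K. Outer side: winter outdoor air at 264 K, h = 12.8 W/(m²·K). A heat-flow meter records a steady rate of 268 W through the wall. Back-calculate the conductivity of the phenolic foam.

Treating each layer as a thermal resistance in series:
R_hardwood = L/(kA) = 0.155/(0.152×37.4) = 0.02727 K/W
R_float glass = L/(kA) = 0.22/(1.04×37.4) = 0.005656 K/W
R_outer film = 1/(h_o·A) = 1/(12.8×37.4) = 0.002089 K/W
Sum of known resistances R_other = 0.03501 K/W
Total R = ΔT/Q = 27/268 = 0.1007 K/W
R_phenolic foam = R_total − R_other = 0.06574 K/W
k = L/(R·A) = 0.06/(0.06574×37.4)

k ≈ 0.0244 W/(m·K)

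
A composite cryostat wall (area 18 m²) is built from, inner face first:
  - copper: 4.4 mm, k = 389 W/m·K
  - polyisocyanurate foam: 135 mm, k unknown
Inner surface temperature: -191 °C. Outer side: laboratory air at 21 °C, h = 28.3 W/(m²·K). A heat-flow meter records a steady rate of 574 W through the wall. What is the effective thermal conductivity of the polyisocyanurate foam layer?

Model the wall as resistances in series:
R_copper = L/(kA) = 0.0044/(389×18) = 6.284×10^-7 K/W
R_outer film = 1/(h_o·A) = 1/(28.3×18) = 0.001963 K/W
Sum of known resistances R_other = 0.001964 K/W
Total R = ΔT/Q = 212/574 = 0.3693 K/W
R_polyisocyanurate foam = R_total − R_other = 0.3674 K/W
k = L/(R·A) = 0.135/(0.3674×18)

k ≈ 0.0204 W/(m·K)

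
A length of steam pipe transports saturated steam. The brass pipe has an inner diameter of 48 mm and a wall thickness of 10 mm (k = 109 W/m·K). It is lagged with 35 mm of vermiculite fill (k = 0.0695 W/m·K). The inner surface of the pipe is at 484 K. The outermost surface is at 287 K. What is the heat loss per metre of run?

Per-layer cylindrical resistances, series-summed:
R_brass pipe wall = ln(34/24)/(2π×109×1) = 5.086×10^-4 K/W
R_vermiculite fill = ln(69/34)/(2π×0.0695×1) = 1.621 K/W
R_total = 1.621 K/W
Q = ΔT/R_total = 197/1.621

q′ ≈ 122 W/m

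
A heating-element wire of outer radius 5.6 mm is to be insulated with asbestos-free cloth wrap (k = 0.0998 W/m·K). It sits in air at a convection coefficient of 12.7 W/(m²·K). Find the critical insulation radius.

For a cylinder r_cr = k/h = 0.0998/12.7
r_cr = 7.86 mm; since the bare radius (5.6 mm) is below r_cr, adding a thin layer of insulation will *increase* heat loss.

r_cr ≈ 7.86 mm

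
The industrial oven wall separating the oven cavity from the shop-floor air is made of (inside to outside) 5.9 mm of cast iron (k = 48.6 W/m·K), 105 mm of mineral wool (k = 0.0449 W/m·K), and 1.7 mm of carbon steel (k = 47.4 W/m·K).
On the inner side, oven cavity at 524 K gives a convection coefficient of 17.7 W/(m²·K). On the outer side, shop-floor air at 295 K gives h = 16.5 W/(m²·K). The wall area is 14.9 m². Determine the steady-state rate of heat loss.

Treating each layer as a thermal resistance in series:
R_inner film = 1/(h_i·A) = 1/(17.7×14.9) = 0.003792 K/W
R_cast iron = L/(kA) = 0.0059/(48.6×14.9) = 8.148×10^-6 K/W
R_mineral wool = L/(kA) = 0.105/(0.0449×14.9) = 0.1569 K/W
R_carbon steel = L/(kA) = 0.0017/(47.4×14.9) = 2.407×10^-6 K/W
R_outer film = 1/(h_o·A) = 1/(16.5×14.9) = 0.004068 K/W
R_total = 0.1648 K/W
Q = ΔT / R_total = 229 / 0.1648

Q ≈ 1390 W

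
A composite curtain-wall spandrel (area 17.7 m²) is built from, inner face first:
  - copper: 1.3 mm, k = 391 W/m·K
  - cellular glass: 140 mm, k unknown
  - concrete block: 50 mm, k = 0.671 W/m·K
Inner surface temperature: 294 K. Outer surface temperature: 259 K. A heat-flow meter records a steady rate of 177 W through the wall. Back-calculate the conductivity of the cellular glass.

k ≈ 0.0409 W/(m·K)

Thermal resistances in series:
R_copper = L/(kA) = 0.0013/(391×17.7) = 1.878×10^-7 K/W
R_concrete block = L/(kA) = 0.05/(0.671×17.7) = 0.00421 K/W
Sum of known resistances R_other = 0.00421 K/W
Total R = ΔT/Q = 35/177 = 0.1977 K/W
R_cellular glass = R_total − R_other = 0.1935 K/W
k = L/(R·A) = 0.14/(0.1935×17.7)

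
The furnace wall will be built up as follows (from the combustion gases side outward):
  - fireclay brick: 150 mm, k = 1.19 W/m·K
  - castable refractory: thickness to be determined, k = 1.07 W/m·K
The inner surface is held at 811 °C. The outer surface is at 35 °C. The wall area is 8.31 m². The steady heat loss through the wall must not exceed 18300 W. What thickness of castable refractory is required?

Using the resistance-network approach (series):
R_fireclay brick = L/(kA) = 0.15/(1.19×8.31) = 0.01517 K/W
Sum of the known resistances R_other = 0.01517 K/W
Required total resistance R_tot = ΔT/Q_allow = 776/18300 = 0.0424 K/W
R_castable refractory = R_tot − R_other = 0.02724 K/W
L = R·k·A = 0.02724×1.07×8.31

L ≈ 242 mm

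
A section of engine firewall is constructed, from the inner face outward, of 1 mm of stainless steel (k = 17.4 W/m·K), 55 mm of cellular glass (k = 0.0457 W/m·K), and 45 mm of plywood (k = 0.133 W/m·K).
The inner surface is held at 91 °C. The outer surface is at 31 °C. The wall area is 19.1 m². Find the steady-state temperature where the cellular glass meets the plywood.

Model the wall as resistances in series:
R_stainless steel = L/(kA) = 0.001/(17.4×19.1) = 3.009×10^-6 K/W
R_cellular glass = L/(kA) = 0.055/(0.0457×19.1) = 0.06301 K/W
R_plywood = L/(kA) = 0.045/(0.133×19.1) = 0.01771 K/W
R_total = 0.08073 K/W;  Q = ΔT/R_total = 60/0.08073 = 743.2 W
T_interface = T_inner − Q·ΣR(inner→interface) = 91 − 743×0.06301

T ≈ 44.2 °C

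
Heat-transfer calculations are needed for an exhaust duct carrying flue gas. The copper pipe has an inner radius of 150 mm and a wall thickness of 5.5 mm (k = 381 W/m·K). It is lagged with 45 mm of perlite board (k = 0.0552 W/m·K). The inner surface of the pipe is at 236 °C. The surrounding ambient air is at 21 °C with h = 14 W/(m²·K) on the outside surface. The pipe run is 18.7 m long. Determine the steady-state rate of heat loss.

Q ≈ 5090 W

Per-layer cylindrical resistances, series-summed:
R_copper pipe wall = ln(155.5/150)/(2π×381×18.7) = 8.044×10^-7 K/W
R_perlite board = ln(200.5/155.5)/(2π×0.0552×18.7) = 0.03919 K/W
R_outer film = 1/(h_o·2πr_oL) = 1/(14×2π×0.2005×18.7) = 0.003032 K/W
R_total = 0.04222 K/W
Q = ΔT/R_total = 215/0.04222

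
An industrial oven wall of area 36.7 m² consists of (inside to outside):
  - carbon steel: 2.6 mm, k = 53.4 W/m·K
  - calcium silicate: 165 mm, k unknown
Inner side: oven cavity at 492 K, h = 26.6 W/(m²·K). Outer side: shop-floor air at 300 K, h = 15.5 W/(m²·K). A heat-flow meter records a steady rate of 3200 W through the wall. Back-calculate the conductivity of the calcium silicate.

k ≈ 0.0786 W/(m·K)

Treating each layer as a thermal resistance in series:
R_inner film = 1/(h_i·A) = 1/(26.6×36.7) = 0.001024 K/W
R_carbon steel = L/(kA) = 0.0026/(53.4×36.7) = 1.327×10^-6 K/W
R_outer film = 1/(h_o·A) = 1/(15.5×36.7) = 0.001758 K/W
Sum of known resistances R_other = 0.002784 K/W
Total R = ΔT/Q = 192/3200 = 0.06 K/W
R_calcium silicate = R_total − R_other = 0.05722 K/W
k = L/(R·A) = 0.165/(0.05722×36.7)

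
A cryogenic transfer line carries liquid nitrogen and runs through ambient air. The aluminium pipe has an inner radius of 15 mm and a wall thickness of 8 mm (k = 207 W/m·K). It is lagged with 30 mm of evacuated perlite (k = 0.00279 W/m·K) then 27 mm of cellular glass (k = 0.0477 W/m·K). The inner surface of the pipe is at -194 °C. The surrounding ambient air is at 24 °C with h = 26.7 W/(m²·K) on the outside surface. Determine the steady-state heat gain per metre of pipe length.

Radial resistances (cylindrical: R_cond = ln(r_o/r_i)/(2πkL), R_conv = 1/(h·2πrL)):
R_aluminium pipe wall = ln(23/15)/(2π×207×1) = 3.286×10^-4 K/W
R_evacuated perlite = ln(53/23)/(2π×0.00279×1) = 47.62 K/W
R_cellular glass = ln(80/53)/(2π×0.0477×1) = 1.374 K/W
R_outer film = 1/(h_o·2πr_oL) = 1/(26.7×2π×0.08×1) = 0.07451 K/W
R_total = 49.07 K/W
Q = ΔT/R_total = 218/49.07

q′ ≈ 4.44 W/m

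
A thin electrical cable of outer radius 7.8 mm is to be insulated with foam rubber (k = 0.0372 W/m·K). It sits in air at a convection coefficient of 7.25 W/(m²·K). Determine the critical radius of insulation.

r_cr ≈ 5.13 mm

For a cylinder r_cr = k/h = 0.0372/7.25
r_cr = 5.13 mm; since the bare radius (7.8 mm) is above r_cr, any added insulation will reduce heat loss.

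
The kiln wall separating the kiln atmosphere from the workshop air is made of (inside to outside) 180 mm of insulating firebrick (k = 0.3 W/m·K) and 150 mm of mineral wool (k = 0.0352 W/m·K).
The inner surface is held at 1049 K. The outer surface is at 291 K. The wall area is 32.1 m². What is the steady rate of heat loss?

Using the resistance-network approach (series):
R_insulating firebrick = L/(kA) = 0.18/(0.3×32.1) = 0.01869 K/W
R_mineral wool = L/(kA) = 0.15/(0.0352×32.1) = 0.1328 K/W
R_total = 0.1514 K/W
Q = ΔT / R_total = 758 / 0.1514

Q ≈ 5010 W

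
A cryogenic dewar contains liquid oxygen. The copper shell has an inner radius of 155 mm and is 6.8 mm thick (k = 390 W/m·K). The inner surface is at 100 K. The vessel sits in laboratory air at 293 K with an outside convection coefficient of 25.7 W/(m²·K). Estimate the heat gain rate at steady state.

Q ≈ 1630 W

Radial (spherical) resistances in series:
R_copper shell = (1/0.155 − 1/0.1618)/(4π×390) = 5.533×10^-5 K/W
R_outer film = 1/(h·4πr_o²) = 1/(25.7×4π×0.1618²) = 0.1183 K/W
R_total = 0.1183 K/W
Q = ΔT/R_total = 193/0.1183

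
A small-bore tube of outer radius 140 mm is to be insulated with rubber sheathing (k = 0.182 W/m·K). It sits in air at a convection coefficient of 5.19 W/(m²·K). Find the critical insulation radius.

r_cr ≈ 35.1 mm

For a cylinder r_cr = k/h = 0.182/5.19
r_cr = 35.1 mm; since the bare radius (140 mm) is above r_cr, any added insulation will reduce heat loss.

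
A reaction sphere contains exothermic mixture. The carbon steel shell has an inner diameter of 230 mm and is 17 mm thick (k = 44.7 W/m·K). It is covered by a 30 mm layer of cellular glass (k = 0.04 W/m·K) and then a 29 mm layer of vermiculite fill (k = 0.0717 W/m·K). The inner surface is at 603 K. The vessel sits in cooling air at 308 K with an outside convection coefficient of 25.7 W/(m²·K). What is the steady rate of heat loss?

Q ≈ 75.3 W

Radial (spherical) resistances in series:
R_carbon steel shell = (1/0.115 − 1/0.132)/(4π×44.7) = 0.001994 K/W
R_cellular glass = (1/0.132 − 1/0.162)/(4π×0.04) = 2.791 K/W
R_vermiculite fill = (1/0.162 − 1/0.191)/(4π×0.0717) = 1.04 K/W
R_outer film = 1/(h·4πr_o²) = 1/(25.7×4π×0.191²) = 0.08488 K/W
R_total = 3.918 K/W
Q = ΔT/R_total = 295/3.918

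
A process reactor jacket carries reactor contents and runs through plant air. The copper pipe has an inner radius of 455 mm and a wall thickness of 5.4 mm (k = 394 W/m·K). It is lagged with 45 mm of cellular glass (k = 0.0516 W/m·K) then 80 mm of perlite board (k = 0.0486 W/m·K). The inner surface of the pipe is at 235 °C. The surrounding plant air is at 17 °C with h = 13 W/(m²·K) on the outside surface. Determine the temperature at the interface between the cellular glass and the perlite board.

Radial resistances (cylindrical: R_cond = ln(r_o/r_i)/(2πkL), R_conv = 1/(h·2πrL)):
R_copper pipe wall = ln(460.4/455)/(2π×394×1) = 4.766×10^-6 K/W
R_cellular glass = ln(505.4/460.4)/(2π×0.0516×1) = 0.2876 K/W
R_perlite board = ln(585.4/505.4)/(2π×0.0486×1) = 0.4812 K/W
R_outer film = 1/(h_o·2πr_oL) = 1/(13×2π×0.5854×1) = 0.02091 K/W
R_total = 0.7898 K/W
Q = ΔT/R_total = 218/0.7898
Q = 276 W/m
T_interface = T_inner − Q·ΣR(inner→interface) = 235 − 276×0.2876

T ≈ 156 °C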